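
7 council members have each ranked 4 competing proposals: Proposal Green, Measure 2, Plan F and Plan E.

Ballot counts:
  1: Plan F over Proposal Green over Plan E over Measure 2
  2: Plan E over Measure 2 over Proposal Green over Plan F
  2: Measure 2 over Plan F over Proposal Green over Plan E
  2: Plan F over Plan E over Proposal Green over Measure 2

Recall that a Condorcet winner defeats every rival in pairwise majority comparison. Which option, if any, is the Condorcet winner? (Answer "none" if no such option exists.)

none

Check each pair by majority over 7 ballots:
Proposal Green vs Measure 2: Proposal Green is ranked higher on 1+2 = 3 ballots, Measure 2 on 4. Measure 2 wins 4–3.
Proposal Green vs Plan F: 2 for Proposal Green, 5 for Plan F — Plan F by 5–2.
Proposal Green vs Plan E: Plan E, 4–3.
Measure 2–Plan F: Measure 2 4–3.
Measure 2–Plan E: Plan E 5–2.
Plan F–Plan E: Plan F 5–2.
No option is unbeaten: Proposal Green loses to Measure 2; Measure 2 loses to Plan E; Plan F loses to Measure 2; Plan E loses to Plan F. In particular Measure 2 beats Plan F beats Plan E beats Measure 2 is a majority cycle — no Condorcet winner exists.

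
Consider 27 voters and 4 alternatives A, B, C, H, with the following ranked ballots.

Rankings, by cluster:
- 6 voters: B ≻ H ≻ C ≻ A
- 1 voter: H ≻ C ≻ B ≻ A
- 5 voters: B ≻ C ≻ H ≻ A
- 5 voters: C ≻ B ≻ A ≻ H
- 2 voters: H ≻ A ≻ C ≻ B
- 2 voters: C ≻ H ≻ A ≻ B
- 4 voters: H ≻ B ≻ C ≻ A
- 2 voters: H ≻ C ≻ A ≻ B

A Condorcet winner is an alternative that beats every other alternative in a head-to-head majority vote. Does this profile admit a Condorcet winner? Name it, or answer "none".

B

Head-to-head results (27 voters):
A vs B: B, 21–6.
A vs C: C, 25–2.
A–H: H 22–5.
B–C: B 15–12.
B vs H: B wins 16–11.
C vs H: H wins 15–12.
B beats each of A, C, H — B is the Condorcet winner.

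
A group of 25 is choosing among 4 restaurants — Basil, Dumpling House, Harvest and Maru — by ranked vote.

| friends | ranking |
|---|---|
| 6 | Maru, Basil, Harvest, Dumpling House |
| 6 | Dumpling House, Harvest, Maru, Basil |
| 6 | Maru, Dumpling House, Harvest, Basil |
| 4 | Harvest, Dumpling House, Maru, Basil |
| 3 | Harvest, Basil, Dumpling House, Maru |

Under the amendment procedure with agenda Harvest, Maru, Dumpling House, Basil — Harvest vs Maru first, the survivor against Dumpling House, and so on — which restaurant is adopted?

Harvest

Round 1: Harvest vs Maru — 13–12, Harvest advances.
Round 2: Harvest vs Dumpling House — 13–12, Harvest advances.
Round 3: Harvest vs Basil — 19–6, Harvest advances.
The agenda winner is Harvest.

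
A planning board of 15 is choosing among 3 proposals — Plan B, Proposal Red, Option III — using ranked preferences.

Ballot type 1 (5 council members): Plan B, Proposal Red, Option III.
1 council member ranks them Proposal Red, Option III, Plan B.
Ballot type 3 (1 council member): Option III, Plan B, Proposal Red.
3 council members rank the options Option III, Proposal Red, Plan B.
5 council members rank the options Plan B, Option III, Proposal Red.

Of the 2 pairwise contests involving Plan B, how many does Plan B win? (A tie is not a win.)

Plan B against each rival (15 council members):
Plan B vs Proposal Red: 5+1+5 = 11 for Plan B, 4 for Proposal Red — Plan B by 11–4.
Plan B vs Option III: Plan B is ranked higher on 5+5 = 10 ballots, Option III on 5. Plan B wins 10–5.
Plan B beats Proposal Red, Option III — 2 pairwise wins.

2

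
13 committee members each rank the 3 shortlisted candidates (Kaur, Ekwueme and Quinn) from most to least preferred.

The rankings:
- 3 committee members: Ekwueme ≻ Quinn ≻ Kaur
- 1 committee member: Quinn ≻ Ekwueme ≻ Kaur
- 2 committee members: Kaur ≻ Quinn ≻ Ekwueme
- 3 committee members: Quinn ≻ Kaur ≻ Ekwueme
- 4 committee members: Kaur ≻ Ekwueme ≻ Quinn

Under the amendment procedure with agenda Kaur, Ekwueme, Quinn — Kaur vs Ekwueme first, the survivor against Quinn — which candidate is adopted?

Round 1: Kaur vs Ekwueme — 9–4, Kaur advances.
Round 2: Kaur vs Quinn — 6–7, Quinn advances.
Quinn survives the agenda.

Quinn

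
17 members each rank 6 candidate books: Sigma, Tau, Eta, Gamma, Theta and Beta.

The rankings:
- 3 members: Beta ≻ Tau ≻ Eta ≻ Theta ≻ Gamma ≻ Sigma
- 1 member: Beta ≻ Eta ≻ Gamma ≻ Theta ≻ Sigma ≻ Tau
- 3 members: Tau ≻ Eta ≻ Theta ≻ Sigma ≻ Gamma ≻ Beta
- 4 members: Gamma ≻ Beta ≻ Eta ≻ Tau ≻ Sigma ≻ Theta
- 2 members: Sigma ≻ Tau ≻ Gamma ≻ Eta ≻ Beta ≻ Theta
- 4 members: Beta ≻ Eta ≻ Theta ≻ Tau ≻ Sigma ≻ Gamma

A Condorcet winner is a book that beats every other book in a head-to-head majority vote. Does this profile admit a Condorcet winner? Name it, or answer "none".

Pairwise majorities:
Sigma vs Tau: Tau wins 14–3.
Sigma–Eta: Eta 15–2.
Sigma–Gamma: Sigma 9–8.
Sigma vs Theta: Sigma is ranked higher on 4+2 = 6 ballots, Theta on 11. Theta wins 11–6.
Sigma vs Beta: 3+2 = 5 for Sigma, 12 for Beta — Beta by 12–5.
Tau vs Eta: Tau preferred on 3+3+2 = 8 ballots; Eta wins 9–8.
Tau vs Gamma: Tau, 12–5.
Tau vs Theta: 3+3+4+2 = 12 for Tau, 5 for Theta — Tau by 12–5.
Tau–Beta: Beta 12–5.
Eta–Gamma: Eta 11–6.
Eta vs Theta: 3+1+3+4+2+4 = 17 for Eta, 0 for Theta — Eta by 17–0.
Eta vs Beta: Beta wins 12–5.
Gamma–Theta: Theta 10–7.
Gamma vs Beta: Gamma wins 9–8.
Theta–Beta: Beta 14–3.
Every book loses at least once (Sigma loses to Tau; Tau loses to Eta; Eta loses to Beta; Gamma loses to Sigma; Theta loses to Tau; Beta loses to Gamma). The majority relation contains the cycle Sigma → Gamma → Beta → Sigma, so there is no Condorcet winner.

none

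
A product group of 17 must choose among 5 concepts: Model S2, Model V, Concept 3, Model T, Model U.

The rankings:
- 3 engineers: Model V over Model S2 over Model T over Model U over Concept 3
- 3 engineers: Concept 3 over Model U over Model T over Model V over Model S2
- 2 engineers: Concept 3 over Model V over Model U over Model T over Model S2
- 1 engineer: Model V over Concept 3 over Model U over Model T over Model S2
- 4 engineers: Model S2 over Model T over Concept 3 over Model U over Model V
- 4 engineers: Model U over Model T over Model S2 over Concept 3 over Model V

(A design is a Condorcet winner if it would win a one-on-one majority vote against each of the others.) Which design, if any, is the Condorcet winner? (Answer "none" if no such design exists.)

none

Head-to-head results (17 engineers):
Model S2 vs Model V: Model V, 9–8.
Model S2 vs Concept 3: 11 to 6, Model S2.
Model S2 vs Model T: Model T wins 10–7.
Model S2 vs Model U: Model U wins 10–7.
Model V vs Concept 3: Concept 3, 13–4.
Model V vs Model T: 3+2+1 = 6 for Model V, 11 for Model T — Model T by 11–6.
Model V–Model U: Model U 11–6.
Concept 3 vs Model T: 3+2+1 = 6 for Concept 3, 11 for Model T — Model T by 11–6.
Concept 3 vs Model U: 10 to 7, Concept 3.
Model T vs Model U: Model U wins 10–7.
Each design drops at least one matchup (Model S2 loses to Model V; Model V loses to Concept 3; Concept 3 loses to Model S2; Model T loses to Model U; Model U loses to Concept 3); the cycle Model S2 beats Concept 3 beats Model V beats Model S2 rules out a Condorcet winner.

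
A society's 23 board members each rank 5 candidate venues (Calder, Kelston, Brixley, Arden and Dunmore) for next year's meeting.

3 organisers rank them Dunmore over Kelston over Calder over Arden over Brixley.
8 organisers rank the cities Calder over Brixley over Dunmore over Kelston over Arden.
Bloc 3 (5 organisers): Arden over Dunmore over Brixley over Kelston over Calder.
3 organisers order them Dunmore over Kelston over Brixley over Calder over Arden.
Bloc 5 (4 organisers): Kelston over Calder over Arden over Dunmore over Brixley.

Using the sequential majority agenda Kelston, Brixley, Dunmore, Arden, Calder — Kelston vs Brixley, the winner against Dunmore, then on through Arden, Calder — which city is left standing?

Calder

Round 1: Kelston vs Brixley — 10–13, Brixley advances.
Round 2: Brixley vs Dunmore — 8–15, Dunmore advances.
Round 3: Dunmore vs Arden — 14–9, Dunmore advances.
Round 4: Dunmore vs Calder — 11–12, Calder advances.
Calder survives the agenda.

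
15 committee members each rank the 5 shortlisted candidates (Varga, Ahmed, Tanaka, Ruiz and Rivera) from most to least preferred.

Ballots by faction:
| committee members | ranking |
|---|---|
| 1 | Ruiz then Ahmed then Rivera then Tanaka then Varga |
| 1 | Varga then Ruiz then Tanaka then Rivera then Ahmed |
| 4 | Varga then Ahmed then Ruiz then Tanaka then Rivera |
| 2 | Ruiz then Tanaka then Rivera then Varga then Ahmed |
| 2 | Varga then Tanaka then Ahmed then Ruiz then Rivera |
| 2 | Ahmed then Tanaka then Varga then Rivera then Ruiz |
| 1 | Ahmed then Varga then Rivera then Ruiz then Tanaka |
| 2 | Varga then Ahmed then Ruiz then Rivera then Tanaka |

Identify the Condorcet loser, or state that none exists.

Pairwise majorities:
Varga vs Ahmed: 11 to 4, Varga.
Varga vs Tanaka: Varga, 10–5.
Varga vs Ruiz: 12 to 3, Varga.
Varga vs Rivera: 1+4+2+2+1+2 = 12 for Varga, 3 for Rivera — Varga by 12–3.
Ahmed vs Tanaka: Ahmed, 10–5.
Ahmed vs Ruiz: 11 to 4, Ahmed.
Ahmed vs Rivera: Ahmed, 12–3.
Tanaka–Ruiz: Ruiz 11–4.
Tanaka–Rivera: Tanaka 11–4.
Ruiz vs Rivera: Ruiz, 12–3.
Only Rivera has no wins; Rivera is the Condorcet loser.

Rivera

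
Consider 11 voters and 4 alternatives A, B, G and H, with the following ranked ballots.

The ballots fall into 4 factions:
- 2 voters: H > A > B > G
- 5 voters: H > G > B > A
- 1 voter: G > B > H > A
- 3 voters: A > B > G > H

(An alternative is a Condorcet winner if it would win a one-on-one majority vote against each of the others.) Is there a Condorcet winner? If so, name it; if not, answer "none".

Head-to-head results (11 voters):
A vs B: B, 6–5.
A vs G: A preferred on 2+3 = 5 ballots; G wins 6–5.
A vs H: A preferred on 3 ballots; H wins 8–3.
B vs G: B is ranked higher on 2+3 = 5 ballots, G on 6. G wins 6–5.
B vs H: H, 7–4.
G vs H: H, 7–4.
H wins every pairwise contest, so H is the Condorcet winner.

H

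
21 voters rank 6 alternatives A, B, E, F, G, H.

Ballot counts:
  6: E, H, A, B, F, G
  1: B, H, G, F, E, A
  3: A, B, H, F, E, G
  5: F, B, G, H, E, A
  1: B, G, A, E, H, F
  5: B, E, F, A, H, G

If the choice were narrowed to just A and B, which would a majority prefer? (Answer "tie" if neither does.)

B

Ballots ranking A above B: 6 + 3 = 9.
Ballots ranking B above A: 21 − 9 = 12.
B wins the head-to-head 12–9.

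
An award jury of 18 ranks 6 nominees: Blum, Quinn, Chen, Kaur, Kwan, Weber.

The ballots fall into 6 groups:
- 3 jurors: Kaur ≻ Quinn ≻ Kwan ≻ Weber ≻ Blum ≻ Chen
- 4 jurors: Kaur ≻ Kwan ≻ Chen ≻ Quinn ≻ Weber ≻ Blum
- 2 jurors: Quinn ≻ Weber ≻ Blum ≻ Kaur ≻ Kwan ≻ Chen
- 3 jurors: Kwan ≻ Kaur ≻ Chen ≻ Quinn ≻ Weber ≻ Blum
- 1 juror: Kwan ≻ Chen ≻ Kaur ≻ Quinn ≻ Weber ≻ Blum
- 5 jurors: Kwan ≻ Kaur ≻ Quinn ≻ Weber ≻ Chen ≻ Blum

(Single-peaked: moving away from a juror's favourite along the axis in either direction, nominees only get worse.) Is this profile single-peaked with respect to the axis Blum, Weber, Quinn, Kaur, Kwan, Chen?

yes

Axis positions: Blum=1, Weber=2, Quinn=3, Kaur=4, Kwan=5, Chen=6.
Group 1 (peak Kaur at position 4): ranking walks positions 4-3-5-2-1-6, expanding outward from the peak — single-peaked.
Group 2 (peak Kaur at position 4): ranking walks positions 4-5-6-3-2-1, expanding outward from the peak — single-peaked.
Group 3 (peak Quinn at position 3): ranking walks positions 3-2-1-4-5-6, expanding outward from the peak — single-peaked.
Group 4 (peak Kwan at position 5): ranking walks positions 5-4-6-3-2-1, expanding outward from the peak — single-peaked.
Group 5 (peak Kwan at position 5): ranking walks positions 5-6-4-3-2-1, expanding outward from the peak — single-peaked.
Group 6 (peak Kwan at position 5): ranking walks positions 5-4-3-2-6-1, expanding outward from the peak — single-peaked.
Every ranking is single-peaked on this axis.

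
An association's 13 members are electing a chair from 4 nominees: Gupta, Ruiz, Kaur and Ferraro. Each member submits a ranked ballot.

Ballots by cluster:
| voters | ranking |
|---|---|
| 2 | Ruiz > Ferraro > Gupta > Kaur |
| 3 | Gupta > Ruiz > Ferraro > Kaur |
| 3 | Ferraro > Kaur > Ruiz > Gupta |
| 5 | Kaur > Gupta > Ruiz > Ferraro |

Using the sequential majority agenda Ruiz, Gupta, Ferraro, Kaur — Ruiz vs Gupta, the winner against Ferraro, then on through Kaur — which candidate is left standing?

Round 1: Ruiz vs Gupta — 5–8, Gupta advances.
Round 2: Gupta vs Ferraro — 8–5, Gupta advances.
Round 3: Gupta vs Kaur — 5–8, Kaur advances.
Kaur survives the agenda.

Kaur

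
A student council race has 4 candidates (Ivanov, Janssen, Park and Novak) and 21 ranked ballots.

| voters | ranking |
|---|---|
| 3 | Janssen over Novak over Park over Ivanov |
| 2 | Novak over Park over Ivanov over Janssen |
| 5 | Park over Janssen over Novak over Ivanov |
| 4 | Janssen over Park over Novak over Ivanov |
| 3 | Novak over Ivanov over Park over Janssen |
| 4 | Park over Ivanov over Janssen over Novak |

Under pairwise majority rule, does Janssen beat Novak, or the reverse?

Janssen

Ballots ranking Janssen above Novak: 3 + 5 + 4 + 4 = 16.
Ballots ranking Novak above Janssen: 21 − 16 = 5.
Janssen wins the head-to-head 16–5.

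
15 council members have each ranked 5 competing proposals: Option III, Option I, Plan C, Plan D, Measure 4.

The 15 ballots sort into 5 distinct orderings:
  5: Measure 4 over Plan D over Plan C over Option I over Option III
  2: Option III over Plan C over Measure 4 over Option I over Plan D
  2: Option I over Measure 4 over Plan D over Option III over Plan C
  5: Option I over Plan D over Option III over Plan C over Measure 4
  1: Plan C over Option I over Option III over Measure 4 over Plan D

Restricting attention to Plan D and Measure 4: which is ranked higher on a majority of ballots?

Ballots ranking Plan D above Measure 4: 5.
Ballots ranking Measure 4 above Plan D: 15 − 5 = 10.
Measure 4 wins the head-to-head 10–5.

Measure 4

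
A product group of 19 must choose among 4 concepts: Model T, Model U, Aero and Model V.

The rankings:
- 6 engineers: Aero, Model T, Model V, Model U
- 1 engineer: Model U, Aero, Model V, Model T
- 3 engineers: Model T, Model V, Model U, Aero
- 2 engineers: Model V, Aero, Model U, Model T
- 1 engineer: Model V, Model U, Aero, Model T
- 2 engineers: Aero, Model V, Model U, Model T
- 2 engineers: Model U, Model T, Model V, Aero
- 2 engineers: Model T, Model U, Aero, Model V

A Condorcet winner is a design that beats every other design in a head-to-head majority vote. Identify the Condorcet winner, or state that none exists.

Aero

Check each pair by majority over 19 ballots:
Model T vs Model U: Model T, 11–8.
Model T–Aero: Aero 12–7.
Model T vs Model V: Model T wins 13–6.
Model U vs Aero: Aero, 10–9.
Model U vs Model V: Model V, 14–5.
Aero vs Model V: Aero wins 11–8.
Aero defeats every rival head-to-head and is the Condorcet winner.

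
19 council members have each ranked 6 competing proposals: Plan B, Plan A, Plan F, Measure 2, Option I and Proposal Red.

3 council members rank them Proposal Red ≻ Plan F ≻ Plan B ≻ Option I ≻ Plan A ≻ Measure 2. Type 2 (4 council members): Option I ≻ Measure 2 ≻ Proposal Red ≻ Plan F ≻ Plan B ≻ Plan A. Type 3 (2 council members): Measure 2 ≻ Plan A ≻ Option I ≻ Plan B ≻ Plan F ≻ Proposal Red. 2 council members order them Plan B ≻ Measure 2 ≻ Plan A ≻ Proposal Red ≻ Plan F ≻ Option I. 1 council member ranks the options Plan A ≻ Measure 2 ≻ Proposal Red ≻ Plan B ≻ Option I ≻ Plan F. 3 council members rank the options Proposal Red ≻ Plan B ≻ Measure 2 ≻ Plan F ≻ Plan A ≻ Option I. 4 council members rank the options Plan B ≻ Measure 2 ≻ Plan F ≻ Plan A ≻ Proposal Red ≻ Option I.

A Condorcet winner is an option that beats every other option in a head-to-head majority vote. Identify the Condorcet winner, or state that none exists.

none

Pairwise majorities:
Plan B vs Plan A: Plan B wins 16–3.
Plan B vs Plan F: Plan B wins 12–7.
Plan B vs Measure 2: Plan B wins 12–7.
Plan B vs Option I: Plan B wins 13–6.
Plan B vs Proposal Red: Proposal Red wins 11–8.
Plan A–Plan F: Plan F 14–5.
Plan A vs Measure 2: Measure 2 wins 15–4.
Plan A vs Option I: Plan A, 12–7.
Plan A vs Proposal Red: Proposal Red, 10–9.
Plan F–Measure 2: Measure 2 16–3.
Plan F vs Option I: Plan F wins 12–7.
Plan F–Proposal Red: Proposal Red 13–6.
Measure 2 vs Option I: Measure 2, 12–7.
Measure 2 vs Proposal Red: Measure 2 wins 13–6.
Option I vs Proposal Red: Proposal Red wins 13–6.
Every option loses at least once (Plan B loses to Proposal Red; Plan A loses to Plan B; Plan F loses to Plan B; Measure 2 loses to Plan B; Option I loses to Plan B; Proposal Red loses to Measure 2). The majority relation contains the cycle Plan B beats Measure 2 beats Proposal Red beats Plan B, so there is no Condorcet winner.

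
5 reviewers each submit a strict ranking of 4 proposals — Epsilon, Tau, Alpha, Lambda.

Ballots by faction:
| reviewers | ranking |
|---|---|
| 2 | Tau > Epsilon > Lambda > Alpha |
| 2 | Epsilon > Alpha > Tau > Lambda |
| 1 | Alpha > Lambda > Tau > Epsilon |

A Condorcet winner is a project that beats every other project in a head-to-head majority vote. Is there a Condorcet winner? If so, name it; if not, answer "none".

none

Head-to-head results (5 reviewers):
Epsilon vs Tau: Tau wins 3–2.
Epsilon vs Alpha: Epsilon, 4–1.
Epsilon–Lambda: Epsilon 4–1.
Tau vs Alpha: Alpha, 3–2.
Tau vs Lambda: Tau wins 4–1.
Alpha–Lambda: Alpha 3–2.
Every project loses at least once (Epsilon loses to Tau; Tau loses to Alpha; Alpha loses to Epsilon; Lambda loses to Epsilon). The majority relation contains the cycle Epsilon beats Alpha beats Tau beats Epsilon, so there is no Condorcet winner.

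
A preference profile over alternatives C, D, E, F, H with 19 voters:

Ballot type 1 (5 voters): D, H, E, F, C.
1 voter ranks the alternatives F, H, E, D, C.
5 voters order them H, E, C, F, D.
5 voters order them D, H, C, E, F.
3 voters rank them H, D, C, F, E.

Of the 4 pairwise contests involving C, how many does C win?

C against each rival (19 voters):
C vs D: C preferred on 5 ballots; D wins 14–5.
C vs E: 8 to 11, E.
C vs F: C wins 13–6.
C vs H: 0 for C, 19 for H — H by 19–0.
C beats F; loses to D, E, H — 1 pairwise win.

1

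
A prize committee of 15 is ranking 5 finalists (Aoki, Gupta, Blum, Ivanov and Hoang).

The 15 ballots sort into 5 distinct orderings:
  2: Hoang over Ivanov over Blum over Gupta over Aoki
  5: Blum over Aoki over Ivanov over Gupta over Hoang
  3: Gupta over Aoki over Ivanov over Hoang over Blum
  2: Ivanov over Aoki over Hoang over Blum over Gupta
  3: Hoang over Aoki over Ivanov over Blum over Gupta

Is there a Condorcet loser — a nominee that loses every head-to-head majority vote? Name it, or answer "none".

none

Head-to-head results (15 jurors):
Aoki vs Gupta: Aoki wins 10–5.
Aoki vs Blum: Aoki, 8–7.
Aoki vs Ivanov: 11 to 4, Aoki.
Aoki vs Hoang: Aoki wins 10–5.
Gupta vs Blum: Blum wins 12–3.
Gupta vs Ivanov: Ivanov wins 12–3.
Gupta vs Hoang: Gupta, 8–7.
Blum vs Ivanov: 5 for Blum, 10 for Ivanov — Ivanov by 10–5.
Blum–Hoang: Hoang 10–5.
Ivanov vs Hoang: 5+3+2 = 10 for Ivanov, 5 for Hoang — Ivanov by 10–5.
Every nominee wins at least one matchup (Aoki beats Gupta; Gupta beats Hoang; Blum beats Gupta; Ivanov beats Gupta; Hoang beats Blum), so there is no Condorcet loser.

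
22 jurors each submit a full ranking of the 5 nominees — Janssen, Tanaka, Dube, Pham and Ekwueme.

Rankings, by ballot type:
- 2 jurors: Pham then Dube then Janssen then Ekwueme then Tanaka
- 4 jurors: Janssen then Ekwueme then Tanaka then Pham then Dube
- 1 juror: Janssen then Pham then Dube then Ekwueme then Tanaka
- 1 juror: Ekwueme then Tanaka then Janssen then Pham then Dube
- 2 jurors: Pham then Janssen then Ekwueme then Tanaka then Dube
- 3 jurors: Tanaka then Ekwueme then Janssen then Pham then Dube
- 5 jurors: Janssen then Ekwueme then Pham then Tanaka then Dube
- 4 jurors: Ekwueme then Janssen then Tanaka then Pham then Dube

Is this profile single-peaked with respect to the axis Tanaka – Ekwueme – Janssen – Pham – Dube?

yes

Axis positions: Tanaka=1, Ekwueme=2, Janssen=3, Pham=4, Dube=5.
Ballot type 1 (peak Pham at position 4): ranking walks positions 4-5-3-2-1, expanding outward from the peak — single-peaked.
Ballot type 2 (peak Janssen at position 3): ranking walks positions 3-2-1-4-5, expanding outward from the peak — single-peaked.
Ballot type 3 (peak Janssen at position 3): ranking walks positions 3-4-5-2-1, expanding outward from the peak — single-peaked.
Ballot type 4 (peak Ekwueme at position 2): ranking walks positions 2-1-3-4-5, expanding outward from the peak — single-peaked.
Ballot type 5 (peak Pham at position 4): ranking walks positions 4-3-2-1-5, expanding outward from the peak — single-peaked.
Ballot type 6 (peak Tanaka at position 1): ranking walks positions 1-2-3-4-5, expanding outward from the peak — single-peaked.
Ballot type 7 (peak Janssen at position 3): ranking walks positions 3-2-4-1-5, expanding outward from the peak — single-peaked.
Ballot type 8 (peak Ekwueme at position 2): ranking walks positions 2-3-1-4-5, expanding outward from the peak — single-peaked.
Every ranking is single-peaked on this axis.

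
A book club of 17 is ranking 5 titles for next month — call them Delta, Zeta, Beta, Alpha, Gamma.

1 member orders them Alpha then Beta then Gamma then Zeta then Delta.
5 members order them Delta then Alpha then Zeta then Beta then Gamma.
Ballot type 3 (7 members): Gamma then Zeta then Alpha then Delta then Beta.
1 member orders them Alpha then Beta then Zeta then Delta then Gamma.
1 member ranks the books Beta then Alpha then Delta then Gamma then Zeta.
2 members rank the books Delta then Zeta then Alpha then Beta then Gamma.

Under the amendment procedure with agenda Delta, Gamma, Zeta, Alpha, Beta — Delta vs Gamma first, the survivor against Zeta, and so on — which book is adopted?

Round 1: Delta vs Gamma — 9–8, Delta advances.
Round 2: Delta vs Zeta — 8–9, Zeta advances.
Round 3: Zeta vs Alpha — 9–8, Zeta advances.
Round 4: Zeta vs Beta — 14–3, Zeta advances.
Zeta survives the agenda.

Zeta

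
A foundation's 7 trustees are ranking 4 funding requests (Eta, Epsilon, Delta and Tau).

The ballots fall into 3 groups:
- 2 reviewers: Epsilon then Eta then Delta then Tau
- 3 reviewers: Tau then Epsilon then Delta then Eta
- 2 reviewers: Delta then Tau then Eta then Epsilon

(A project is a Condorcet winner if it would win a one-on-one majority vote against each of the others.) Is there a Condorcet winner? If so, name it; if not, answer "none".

Head-to-head results (7 reviewers):
Eta vs Epsilon: 2 to 5, Epsilon.
Eta vs Delta: 2 to 5, Delta.
Eta vs Tau: Eta is ranked higher on 2 ballots, Tau on 5. Tau wins 5–2.
Epsilon vs Delta: Epsilon preferred on 2+3 = 5 ballots; Epsilon wins 5–2.
Epsilon vs Tau: Epsilon preferred on 2 ballots; Tau wins 5–2.
Delta vs Tau: Delta preferred on 2+2 = 4 ballots; Delta wins 4–3.
Each project drops at least one matchup (Eta loses to Epsilon; Epsilon loses to Tau; Delta loses to Epsilon; Tau loses to Delta); the cycle Epsilon > Delta > Tau > Epsilon rules out a Condorcet winner.

none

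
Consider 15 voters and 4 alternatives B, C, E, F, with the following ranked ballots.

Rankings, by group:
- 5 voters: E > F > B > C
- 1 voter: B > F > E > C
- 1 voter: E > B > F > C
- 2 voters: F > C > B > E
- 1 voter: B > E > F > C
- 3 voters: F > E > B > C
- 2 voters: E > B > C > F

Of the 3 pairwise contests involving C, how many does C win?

C against each rival (15 voters):
C vs B: 2 for C, 13 for B — B by 13–2.
C–E: E 13–2.
C vs F: F, 13–2.
C beats no one; loses to B, E, F — 0 pairwise wins.

0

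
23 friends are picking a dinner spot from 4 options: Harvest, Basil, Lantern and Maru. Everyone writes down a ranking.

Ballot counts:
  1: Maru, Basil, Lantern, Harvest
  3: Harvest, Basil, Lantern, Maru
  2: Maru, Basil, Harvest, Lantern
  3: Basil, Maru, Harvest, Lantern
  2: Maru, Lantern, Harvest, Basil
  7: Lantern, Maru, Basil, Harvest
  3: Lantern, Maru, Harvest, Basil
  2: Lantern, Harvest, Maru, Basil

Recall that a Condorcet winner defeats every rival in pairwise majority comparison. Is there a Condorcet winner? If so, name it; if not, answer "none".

Lantern

Pairwise majorities:
Harvest vs Basil: 3+2+3+2 = 10 for Harvest, 13 for Basil — Basil by 13–10.
Harvest vs Lantern: 8 to 15, Lantern.
Harvest vs Maru: Harvest preferred on 3+2 = 5 ballots; Maru wins 18–5.
Basil vs Lantern: Basil is ranked higher on 1+3+2+3 = 9 ballots, Lantern on 14. Lantern wins 14–9.
Basil vs Maru: Basil preferred on 3+3 = 6 ballots; Maru wins 17–6.
Lantern vs Maru: Lantern preferred on 3+7+3+2 = 15 ballots; Lantern wins 15–8.
Lantern beats each of Harvest, Basil, Maru — Lantern is the Condorcet winner.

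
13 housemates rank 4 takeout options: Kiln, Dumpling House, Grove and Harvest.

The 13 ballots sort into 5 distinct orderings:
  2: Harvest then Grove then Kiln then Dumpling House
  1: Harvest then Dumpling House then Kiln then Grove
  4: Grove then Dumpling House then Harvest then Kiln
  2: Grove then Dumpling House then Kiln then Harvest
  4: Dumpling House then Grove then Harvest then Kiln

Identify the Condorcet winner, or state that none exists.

Check each pair by majority over 13 ballots:
Kiln vs Dumpling House: Kiln preferred on 2 ballots; Dumpling House wins 11–2.
Kiln vs Grove: Kiln is ranked higher on 1 ballot, Grove on 12. Grove wins 12–1.
Kiln vs Harvest: Harvest, 11–2.
Dumpling House vs Grove: Grove, 8–5.
Dumpling House vs Harvest: 4+2+4 = 10 for Dumpling House, 3 for Harvest — Dumpling House by 10–3.
Grove vs Harvest: 10 to 3, Grove.
Grove wins every pairwise contest, so Grove is the Condorcet winner.

Grove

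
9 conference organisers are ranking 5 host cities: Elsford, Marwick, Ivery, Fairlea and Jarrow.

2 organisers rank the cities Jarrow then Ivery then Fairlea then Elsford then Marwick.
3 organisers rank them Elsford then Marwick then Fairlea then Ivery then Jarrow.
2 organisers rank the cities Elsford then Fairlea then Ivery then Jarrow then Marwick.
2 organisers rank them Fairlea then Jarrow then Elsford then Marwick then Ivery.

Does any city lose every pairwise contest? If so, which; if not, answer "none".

none

Pairwise majorities:
Elsford vs Marwick: 9 to 0, Elsford.
Elsford vs Ivery: Elsford wins 7–2.
Elsford vs Fairlea: Elsford is ranked higher on 3+2 = 5 ballots, Fairlea on 4. Elsford wins 5–4.
Elsford vs Jarrow: 3+2 = 5 for Elsford, 4 for Jarrow — Elsford by 5–4.
Marwick vs Ivery: Marwick is ranked higher on 3+2 = 5 ballots, Ivery on 4. Marwick wins 5–4.
Marwick vs Fairlea: Marwick is ranked higher on 3 ballots, Fairlea on 6. Fairlea wins 6–3.
Marwick vs Jarrow: 3 to 6, Jarrow.
Ivery–Fairlea: Fairlea 7–2.
Ivery vs Jarrow: Ivery preferred on 3+2 = 5 ballots; Ivery wins 5–4.
Fairlea vs Jarrow: 3+2+2 = 7 for Fairlea, 2 for Jarrow — Fairlea by 7–2.
Every city wins at least one matchup (Elsford beats Marwick; Marwick beats Ivery; Ivery beats Jarrow; Fairlea beats Marwick; Jarrow beats Marwick), so there is no Condorcet loser.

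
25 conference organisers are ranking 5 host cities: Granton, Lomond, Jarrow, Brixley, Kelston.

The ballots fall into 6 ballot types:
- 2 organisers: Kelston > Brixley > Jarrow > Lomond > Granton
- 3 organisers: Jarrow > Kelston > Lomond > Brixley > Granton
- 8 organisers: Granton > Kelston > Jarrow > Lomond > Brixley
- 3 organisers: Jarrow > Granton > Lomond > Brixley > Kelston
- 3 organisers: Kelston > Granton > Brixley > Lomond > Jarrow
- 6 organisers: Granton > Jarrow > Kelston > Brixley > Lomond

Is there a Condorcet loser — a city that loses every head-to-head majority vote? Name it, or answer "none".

Brixley

Pairwise majorities:
Granton vs Lomond: Granton wins 20–5.
Granton vs Jarrow: Granton, 17–8.
Granton–Brixley: Granton 20–5.
Granton vs Kelston: 17 to 8, Granton.
Lomond vs Jarrow: 3 for Lomond, 22 for Jarrow — Jarrow by 22–3.
Lomond vs Brixley: Lomond, 14–11.
Lomond vs Kelston: Kelston, 22–3.
Jarrow vs Brixley: Jarrow wins 20–5.
Jarrow vs Kelston: Kelston wins 13–12.
Brixley–Kelston: Kelston 22–3.
Brixley is beaten in every head-to-head and is the Condorcet loser.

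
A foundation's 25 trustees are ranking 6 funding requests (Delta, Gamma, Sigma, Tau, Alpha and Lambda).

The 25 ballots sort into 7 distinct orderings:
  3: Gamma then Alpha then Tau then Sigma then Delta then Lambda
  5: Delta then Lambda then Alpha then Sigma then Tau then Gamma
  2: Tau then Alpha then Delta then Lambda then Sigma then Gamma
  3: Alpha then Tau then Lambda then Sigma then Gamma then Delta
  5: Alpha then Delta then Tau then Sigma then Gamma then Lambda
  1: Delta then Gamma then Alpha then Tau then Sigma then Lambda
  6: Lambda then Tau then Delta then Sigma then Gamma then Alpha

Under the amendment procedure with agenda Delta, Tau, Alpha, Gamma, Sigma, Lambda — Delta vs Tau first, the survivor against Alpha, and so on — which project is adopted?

Alpha

Round 1: Delta vs Tau — 11–14, Tau advances.
Round 2: Tau vs Alpha — 8–17, Alpha advances.
Round 3: Alpha vs Gamma — 15–10, Alpha advances.
Round 4: Alpha vs Sigma — 19–6, Alpha advances.
Round 5: Alpha vs Lambda — 14–11, Alpha advances.
The agenda winner is Alpha.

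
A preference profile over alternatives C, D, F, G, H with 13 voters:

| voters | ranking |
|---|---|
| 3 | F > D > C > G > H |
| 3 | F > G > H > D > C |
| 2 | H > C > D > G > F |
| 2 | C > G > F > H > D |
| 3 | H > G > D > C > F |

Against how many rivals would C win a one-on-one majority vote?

2

C against each rival (13 voters):
C vs D: D wins 9–4.
C vs F: C wins 7–6.
C vs G: C is ranked higher on 3+2+2 = 7 ballots, G on 6. C wins 7–6.
C vs H: H, 8–5.
C beats F, G; loses to D, H — 2 pairwise wins.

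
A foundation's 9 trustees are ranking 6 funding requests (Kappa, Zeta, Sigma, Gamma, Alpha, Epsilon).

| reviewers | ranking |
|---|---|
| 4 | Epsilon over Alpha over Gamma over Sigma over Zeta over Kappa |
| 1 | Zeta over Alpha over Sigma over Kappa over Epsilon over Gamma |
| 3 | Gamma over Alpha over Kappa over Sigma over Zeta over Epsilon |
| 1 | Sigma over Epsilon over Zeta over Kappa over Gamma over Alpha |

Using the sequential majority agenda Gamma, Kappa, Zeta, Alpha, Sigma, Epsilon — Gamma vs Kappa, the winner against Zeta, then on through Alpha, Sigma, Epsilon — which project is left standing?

Epsilon

Round 1: Gamma vs Kappa — 7–2, Gamma advances.
Round 2: Gamma vs Zeta — 7–2, Gamma advances.
Round 3: Gamma vs Alpha — 4–5, Alpha advances.
Round 4: Alpha vs Sigma — 8–1, Alpha advances.
Round 5: Alpha vs Epsilon — 4–5, Epsilon advances.
Epsilon survives the agenda.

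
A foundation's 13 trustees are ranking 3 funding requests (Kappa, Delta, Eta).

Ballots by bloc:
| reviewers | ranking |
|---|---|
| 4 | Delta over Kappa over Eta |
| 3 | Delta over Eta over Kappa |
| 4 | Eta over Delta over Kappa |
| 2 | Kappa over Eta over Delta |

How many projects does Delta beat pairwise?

Delta against each rival (13 reviewers):
Delta vs Kappa: Delta, 11–2.
Delta vs Eta: Delta preferred on 4+3 = 7 ballots; Delta wins 7–6.
Delta beats Kappa, Eta — 2 pairwise wins.

2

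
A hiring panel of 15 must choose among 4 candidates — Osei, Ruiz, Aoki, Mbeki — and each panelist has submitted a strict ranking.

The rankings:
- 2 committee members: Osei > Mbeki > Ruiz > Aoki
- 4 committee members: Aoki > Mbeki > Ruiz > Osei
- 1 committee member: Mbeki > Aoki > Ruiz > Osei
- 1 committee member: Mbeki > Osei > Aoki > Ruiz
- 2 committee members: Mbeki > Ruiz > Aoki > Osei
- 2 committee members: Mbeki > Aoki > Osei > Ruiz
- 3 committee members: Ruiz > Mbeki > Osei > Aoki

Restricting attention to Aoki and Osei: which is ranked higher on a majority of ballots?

Ballots ranking Aoki above Osei: 4 + 1 + 2 + 2 = 9.
Ballots ranking Osei above Aoki: 15 − 9 = 6.
Aoki wins the head-to-head 9–6.

Aoki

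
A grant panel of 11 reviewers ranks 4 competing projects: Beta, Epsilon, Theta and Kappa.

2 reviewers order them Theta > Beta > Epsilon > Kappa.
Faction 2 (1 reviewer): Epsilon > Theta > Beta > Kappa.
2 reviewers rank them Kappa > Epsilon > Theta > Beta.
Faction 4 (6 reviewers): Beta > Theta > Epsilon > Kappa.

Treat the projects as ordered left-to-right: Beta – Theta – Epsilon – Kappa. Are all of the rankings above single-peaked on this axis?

yes

Axis positions: Beta=1, Theta=2, Epsilon=3, Kappa=4.
Faction 1 (peak Theta at position 2): ranking walks positions 2-1-3-4, expanding outward from the peak — single-peaked.
Faction 2 (peak Epsilon at position 3): ranking walks positions 3-2-1-4, expanding outward from the peak — single-peaked.
Faction 3 (peak Kappa at position 4): ranking walks positions 4-3-2-1, expanding outward from the peak — single-peaked.
Faction 4 (peak Beta at position 1): ranking walks positions 1-2-3-4, expanding outward from the peak — single-peaked.
Every ranking is single-peaked on this axis.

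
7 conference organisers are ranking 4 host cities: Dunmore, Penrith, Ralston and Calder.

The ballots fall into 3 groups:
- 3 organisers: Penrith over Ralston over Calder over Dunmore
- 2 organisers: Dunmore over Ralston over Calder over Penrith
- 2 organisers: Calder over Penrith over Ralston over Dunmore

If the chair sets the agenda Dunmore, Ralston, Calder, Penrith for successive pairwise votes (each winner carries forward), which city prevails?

Round 1: Dunmore vs Ralston — 2–5, Ralston advances.
Round 2: Ralston vs Calder — 5–2, Ralston advances.
Round 3: Ralston vs Penrith — 2–5, Penrith advances.
The agenda winner is Penrith.

Penrith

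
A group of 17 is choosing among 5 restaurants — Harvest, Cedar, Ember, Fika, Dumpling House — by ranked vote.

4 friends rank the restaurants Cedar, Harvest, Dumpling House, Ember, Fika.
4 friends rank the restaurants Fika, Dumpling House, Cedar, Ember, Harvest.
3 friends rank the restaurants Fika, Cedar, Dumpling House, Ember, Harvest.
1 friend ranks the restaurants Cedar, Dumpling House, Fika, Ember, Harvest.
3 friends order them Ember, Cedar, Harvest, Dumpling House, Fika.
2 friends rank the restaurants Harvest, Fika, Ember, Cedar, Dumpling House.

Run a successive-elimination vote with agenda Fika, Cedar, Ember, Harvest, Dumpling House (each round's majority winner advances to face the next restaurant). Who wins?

Round 1: Fika vs Cedar — 9–8, Fika advances.
Round 2: Fika vs Ember — 10–7, Fika advances.
Round 3: Fika vs Harvest — 8–9, Harvest advances.
Round 4: Harvest vs Dumpling House — 9–8, Harvest advances.
The agenda winner is Harvest.

Harvest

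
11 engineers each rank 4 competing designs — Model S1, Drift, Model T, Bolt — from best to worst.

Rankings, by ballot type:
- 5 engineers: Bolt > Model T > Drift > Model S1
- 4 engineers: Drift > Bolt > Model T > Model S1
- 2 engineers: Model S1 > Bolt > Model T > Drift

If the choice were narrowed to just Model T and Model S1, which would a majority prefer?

Ballots ranking Model T above Model S1: 5 + 4 = 9.
Ballots ranking Model S1 above Model T: 11 − 9 = 2.
Model T wins the head-to-head 9–2.

Model T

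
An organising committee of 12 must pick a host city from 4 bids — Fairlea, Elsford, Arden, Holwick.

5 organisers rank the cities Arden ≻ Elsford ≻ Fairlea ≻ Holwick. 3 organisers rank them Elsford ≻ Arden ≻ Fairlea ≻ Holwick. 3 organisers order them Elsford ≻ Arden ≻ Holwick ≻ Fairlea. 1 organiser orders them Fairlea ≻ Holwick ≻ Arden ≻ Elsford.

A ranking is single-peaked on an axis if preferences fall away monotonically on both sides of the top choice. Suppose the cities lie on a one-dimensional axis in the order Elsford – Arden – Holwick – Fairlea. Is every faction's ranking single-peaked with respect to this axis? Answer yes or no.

no

Axis positions: Elsford=1, Arden=2, Holwick=3, Fairlea=4.
Faction 1: ranking walks positions 2-1-4-3; Fairlea is ranked above Holwick even though Holwick lies between Fairlea and the peak Arden on the axis — preferences dip and rise again. Not single-peaked.
Faction 2: ranking walks positions 1-2-4-3; Fairlea is ranked above Holwick even though Holwick lies between Fairlea and the peak Elsford on the axis — preferences dip and rise again. Not single-peaked.
Faction 3 (peak Elsford at position 1): ranking walks positions 1-2-3-4, expanding outward from the peak — single-peaked.
Faction 4 (peak Fairlea at position 4): ranking walks positions 4-3-2-1, expanding outward from the peak — single-peaked.
Faction 1 violates single-peakedness, so the profile is not single-peaked on this axis.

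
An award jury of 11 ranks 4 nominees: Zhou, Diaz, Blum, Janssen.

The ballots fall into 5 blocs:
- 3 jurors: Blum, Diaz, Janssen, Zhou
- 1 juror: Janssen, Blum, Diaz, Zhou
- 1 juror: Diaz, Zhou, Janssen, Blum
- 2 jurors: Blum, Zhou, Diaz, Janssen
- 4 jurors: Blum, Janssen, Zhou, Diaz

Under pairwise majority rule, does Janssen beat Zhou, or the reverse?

Janssen

Ballots ranking Janssen above Zhou: 3 + 1 + 4 = 8.
Ballots ranking Zhou above Janssen: 11 − 8 = 3.
Janssen wins the head-to-head 8–3.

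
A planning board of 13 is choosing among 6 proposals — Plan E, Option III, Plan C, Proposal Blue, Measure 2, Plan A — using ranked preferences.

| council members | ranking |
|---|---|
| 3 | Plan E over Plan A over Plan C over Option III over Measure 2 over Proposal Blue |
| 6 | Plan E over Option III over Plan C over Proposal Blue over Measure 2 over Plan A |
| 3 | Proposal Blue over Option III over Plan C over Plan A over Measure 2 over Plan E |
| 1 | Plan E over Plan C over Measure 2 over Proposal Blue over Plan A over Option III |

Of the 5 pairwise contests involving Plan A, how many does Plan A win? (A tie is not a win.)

Plan A against each rival (13 council members):
Plan A vs Plan E: Plan E, 10–3.
Plan A–Option III: Option III 9–4.
Plan A vs Plan C: Plan C, 10–3.
Plan A vs Proposal Blue: Proposal Blue wins 10–3.
Plan A vs Measure 2: Measure 2 wins 7–6.
Plan A beats no one; loses to Plan E, Option III, Plan C, Proposal Blue, Measure 2 — 0 pairwise wins.

0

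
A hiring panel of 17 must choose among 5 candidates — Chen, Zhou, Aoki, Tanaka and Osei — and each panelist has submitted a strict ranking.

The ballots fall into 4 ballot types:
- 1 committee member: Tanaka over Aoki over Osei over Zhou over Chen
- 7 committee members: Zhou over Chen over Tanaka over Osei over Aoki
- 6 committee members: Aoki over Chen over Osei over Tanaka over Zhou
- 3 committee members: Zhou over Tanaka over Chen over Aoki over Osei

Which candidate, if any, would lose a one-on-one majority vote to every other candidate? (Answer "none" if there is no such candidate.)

Pairwise majorities:
Chen vs Zhou: Chen is ranked higher on 6 ballots, Zhou on 11. Zhou wins 11–6.
Chen vs Aoki: Chen wins 10–7.
Chen vs Tanaka: Chen is ranked higher on 7+6 = 13 ballots, Tanaka on 4. Chen wins 13–4.
Chen vs Osei: Chen, 16–1.
Zhou vs Aoki: Zhou is ranked higher on 7+3 = 10 ballots, Aoki on 7. Zhou wins 10–7.
Zhou vs Tanaka: 10 to 7, Zhou.
Zhou vs Osei: Zhou, 10–7.
Aoki vs Tanaka: Tanaka, 11–6.
Aoki vs Osei: Aoki, 10–7.
Tanaka–Osei: Tanaka 11–6.
Osei loses to every other candidate — it is the Condorcet loser.

Osei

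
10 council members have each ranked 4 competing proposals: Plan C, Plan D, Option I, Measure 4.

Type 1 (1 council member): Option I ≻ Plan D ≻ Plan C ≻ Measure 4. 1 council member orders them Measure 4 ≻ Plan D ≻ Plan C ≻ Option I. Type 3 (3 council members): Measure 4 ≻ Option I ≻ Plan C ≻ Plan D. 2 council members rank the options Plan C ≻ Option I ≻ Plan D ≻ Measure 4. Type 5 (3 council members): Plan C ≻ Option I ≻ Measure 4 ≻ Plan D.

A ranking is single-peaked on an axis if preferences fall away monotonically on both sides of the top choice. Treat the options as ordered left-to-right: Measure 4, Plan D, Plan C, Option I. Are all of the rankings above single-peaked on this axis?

Axis positions: Measure 4=1, Plan D=2, Plan C=3, Option I=4.
Type 1: ranking walks positions 4-2-3-1; Plan D is ranked above Plan C even though Plan C lies between Plan D and the peak Option I on the axis — preferences dip and rise again. Not single-peaked.
Type 2 (peak Measure 4 at position 1): ranking walks positions 1-2-3-4, expanding outward from the peak — single-peaked.
Type 3: ranking walks positions 1-4-3-2; Option I is ranked above Plan D even though Plan D lies between Option I and the peak Measure 4 on the axis — preferences dip and rise again. Not single-peaked.
Type 4 (peak Plan C at position 3): ranking walks positions 3-4-2-1, expanding outward from the peak — single-peaked.
Type 5: ranking walks positions 3-4-1-2; Measure 4 is ranked above Plan D even though Plan D lies between Measure 4 and the peak Plan C on the axis — preferences dip and rise again. Not single-peaked.
Type 1 violates single-peakedness, so the profile is not single-peaked on this axis.

no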